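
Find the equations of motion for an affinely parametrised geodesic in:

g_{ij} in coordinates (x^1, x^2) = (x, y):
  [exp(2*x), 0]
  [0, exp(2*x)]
Geodesic equation: d^2x^k/dλ^2 + Γ^k_{ij} (dx^i/dλ)(dx^j/dλ) = 0.
Non-zero Christoffel symbols:
Γ^x_{x x} = 1
Γ^x_{y y} = -1
Γ^y_{x y} = 1
Substituting (the symmetric pair Γ^k_{ij}, Γ^k_{ji} combines into a factor 2):
d^2x/dλ^2 + (dx/dλ)^2 - (dy/dλ)^2 = 0
d^2y/dλ^2 + 2 (dx/dλ)(dy/dλ) = 0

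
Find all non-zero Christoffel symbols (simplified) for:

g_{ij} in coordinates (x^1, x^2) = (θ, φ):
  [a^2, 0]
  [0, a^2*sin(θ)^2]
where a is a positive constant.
Using Γ^k_{ij} = (1/2) g^{km} (∂_i g_{mj} + ∂_j g_{mi} - ∂_m g_{ij}); the metric is diagonal, so only the m = k term contributes.
Non-zero symbols (using the symmetry Γ^k_{ij} = Γ^k_{ji}):
Γ^θ_{φ φ} = (1/2) g^{θθ} (∂_φ g_{θφ} + ∂_φ g_{θφ} - ∂_θ g_{φφ}) = (1/2)(1/a^2)((0) + (0) - (a^2*sin(2*θ))) = -sin(2*θ)/2
Γ^φ_{θ φ} = (1/2) g^{φφ} (∂_θ g_{φφ} + ∂_φ g_{φθ} - ∂_φ g_{θφ}) = (1/2)(1/(a^2*sin(θ)^2))((a^2*sin(2*θ)) + (0) - (0)) = 1/tan(θ)
All other Christoffel symbols are zero.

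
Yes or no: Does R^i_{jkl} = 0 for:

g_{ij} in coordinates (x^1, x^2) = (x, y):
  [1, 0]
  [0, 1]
All metric components are constant, so every Christoffel symbol vanishes and R^i_{jkl} = 0.
Yes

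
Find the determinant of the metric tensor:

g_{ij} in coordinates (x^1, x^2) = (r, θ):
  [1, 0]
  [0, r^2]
For a 2×2 metric: det(g) = g_{11}·g_{22} - g_{12}·g_{21}
= (1)·(r^2) - (0)·(0)
= r^2 - 0
det(g) = r^2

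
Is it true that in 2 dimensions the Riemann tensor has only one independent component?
The number of independent components is n^2(n^2-1)/12 = 4·3/12 = 1 for n = 2 (e.g. R_{1212}).
Yes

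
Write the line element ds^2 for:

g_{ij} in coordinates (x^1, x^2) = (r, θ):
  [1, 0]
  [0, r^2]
ds^2 = g_{ij} dx^i dx^j; only the non-zero components contribute.
ds^2 = dr^2 + r^2 dθ^2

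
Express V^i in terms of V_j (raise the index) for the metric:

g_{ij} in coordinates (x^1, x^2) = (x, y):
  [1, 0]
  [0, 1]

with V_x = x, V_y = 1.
Inverse metric (diagonal): g^{xx} = 1, g^{yy} = 1
V^i = g^{ij} V_j:
V^x = (1)(x) + (0)(1) = x
V^y = (0)(x) + (1)(1) = 1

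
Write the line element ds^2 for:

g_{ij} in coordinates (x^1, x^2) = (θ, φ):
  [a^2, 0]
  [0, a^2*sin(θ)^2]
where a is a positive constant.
ds^2 = g_{ij} dx^i dx^j; only the non-zero components contribute.
ds^2 = a^2 dθ^2 + a^2*sin(θ)^2 dφ^2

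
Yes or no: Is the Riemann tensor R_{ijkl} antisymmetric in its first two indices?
R_{ijkl} = -R_{jikl} (follows from metric compatibility).
Yes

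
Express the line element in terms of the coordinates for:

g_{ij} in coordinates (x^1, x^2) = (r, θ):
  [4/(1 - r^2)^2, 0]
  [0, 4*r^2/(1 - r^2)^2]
ds^2 = g_{ij} dx^i dx^j; only the non-zero components contribute.
ds^2 = (4/(1 - r^2)^2) dr^2 + (4*r^2/(1 - r^2)^2) dθ^2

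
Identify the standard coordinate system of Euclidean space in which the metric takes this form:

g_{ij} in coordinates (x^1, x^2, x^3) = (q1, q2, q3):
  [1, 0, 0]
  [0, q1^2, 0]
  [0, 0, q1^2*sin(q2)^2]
The line element ds^2 = dq1^2 + q1^2 dq2^2 + q1^2 sin(q2)^2 dq3^2 is dr^2 + r^2 dθ^2 + r^2 sin(θ)^2 dφ^2 with q1 = r, q2 = θ, q3 = φ.
spherical coordinates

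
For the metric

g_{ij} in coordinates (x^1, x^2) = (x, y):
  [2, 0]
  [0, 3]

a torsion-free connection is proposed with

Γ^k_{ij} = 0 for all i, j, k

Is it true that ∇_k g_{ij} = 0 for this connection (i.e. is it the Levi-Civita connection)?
Using ∇_k g_{ij} = ∂_k g_{ij} - Γ^m_{ki} g_{mj} - Γ^m_{kj} g_{im}:
e.g. ∇_y g_{xy} = (0) - (0) - (0) = 0
Every component ∇_k g_{ij} vanishes: the connection is metric compatible.
Yes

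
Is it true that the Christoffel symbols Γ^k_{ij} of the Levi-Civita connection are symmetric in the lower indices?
The Levi-Civita connection is torsion-free, which is exactly Γ^k_{ij} = Γ^k_{ji}.
Yes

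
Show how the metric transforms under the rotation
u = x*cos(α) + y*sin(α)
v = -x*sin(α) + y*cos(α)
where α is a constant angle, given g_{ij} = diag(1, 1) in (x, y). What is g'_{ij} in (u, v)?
Invert the transformation: x = u*cos(α) - v*sin(α), y = u*sin(α) + v*cos(α)
g'_{ij} = (∂x^k/∂x'^i)(∂x^l/∂x'^j) g_{kl}; with g_{kl} = δ_{kl} this is Σ_k (∂x^k/∂x'^i)(∂x^k/∂x'^j).
Jacobian: ∂x/∂u = cos(α), ∂x/∂v = -sin(α), ∂y/∂u = sin(α), ∂y/∂v = cos(α)
g'_{uu} = (cos(α))(cos(α)) + (sin(α))(sin(α)) = 1
g'_{uv} = (cos(α))(-sin(α)) + (sin(α))(cos(α)) = 0
g'_{vv} = (-sin(α))(-sin(α)) + (cos(α))(cos(α)) = 1
g'_{ij} = diag(1, 1)
The Euclidean metric is invariant under rotations.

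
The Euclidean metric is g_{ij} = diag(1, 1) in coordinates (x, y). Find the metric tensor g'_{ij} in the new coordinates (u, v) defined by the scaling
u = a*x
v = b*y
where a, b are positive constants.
Invert the transformation: x = u/a, y = v/b
g'_{ij} = (∂x^k/∂x'^i)(∂x^l/∂x'^j) g_{kl}; with g_{kl} = δ_{kl} this is Σ_k (∂x^k/∂x'^i)(∂x^k/∂x'^j).
Jacobian: ∂x/∂u = 1/a, ∂x/∂v = 0, ∂y/∂u = 0, ∂y/∂v = 1/b
g'_{uu} = (1/a)(1/a) + (0)(0) = 1/a^2
g'_{uv} = (1/a)(0) + (0)(1/b) = 0
g'_{vv} = (0)(0) + (1/b)(1/b) = 1/b^2
g'_{ij} = diag(1/a^2, 1/b^2)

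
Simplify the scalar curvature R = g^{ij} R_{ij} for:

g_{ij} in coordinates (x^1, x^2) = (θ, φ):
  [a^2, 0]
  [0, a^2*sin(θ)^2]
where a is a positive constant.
Non-zero Christoffel symbols (Γ^k_{ij} = Γ^k_{ji}):
Γ^θ_{φ φ} = -sin(2*θ)/2
Γ^φ_{θ φ} = 1/tan(θ)
Ricci tensor (R_{ij} = R^k_{ikj}): R_{θθ} = 1, R_{θφ} = 0, R_{φφ} = sin(θ)^2
Inverse metric: g^{θθ} = 1/a^2, g^{φφ} = 1/(a^2*sin(θ)^2)
R = g^{ij} R_{ij} = (1/a^2)(1) + (1/(a^2*sin(θ)^2))(sin(θ)^2) = 2/a^2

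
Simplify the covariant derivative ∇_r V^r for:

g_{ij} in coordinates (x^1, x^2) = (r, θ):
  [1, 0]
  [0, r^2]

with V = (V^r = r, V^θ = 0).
Non-zero Christoffel symbols:
Γ^r_{θ θ} = -r
Γ^θ_{r θ} = 1/r
∇_r V^r = ∂_r V^r + Γ^r_{r j} V^j
  = (1) + (0)(r) + (0)(0)
  = 1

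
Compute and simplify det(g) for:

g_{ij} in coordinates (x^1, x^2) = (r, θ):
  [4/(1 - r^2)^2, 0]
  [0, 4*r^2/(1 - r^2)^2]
For a 2×2 metric: det(g) = g_{11}·g_{22} - g_{12}·g_{21}
= (4/(1 - r^2)^2)·(4*r^2/(1 - r^2)^2) - (0)·(0)
= 16*r^2/(1 - r^2)^4 - 0
det(g) = 16*r^2/(1 - r^2)^4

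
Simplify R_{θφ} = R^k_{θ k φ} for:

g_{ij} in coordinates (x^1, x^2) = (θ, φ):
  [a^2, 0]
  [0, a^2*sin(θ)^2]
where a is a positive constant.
Non-zero Christoffel symbols (Γ^k_{ij} = Γ^k_{ji}):
Γ^θ_{φ φ} = -sin(2*θ)/2
Γ^φ_{θ φ} = 1/tan(θ)
R^θ_{θ θ φ} = 0 (a repeated index in an antisymmetric pair)
R^φ_{θ φ φ} = 0 (a repeated index in an antisymmetric pair)
R_{θφ} = R^θ_{θ θ φ} + R^φ_{θ φ φ} = (0) + (0) = 0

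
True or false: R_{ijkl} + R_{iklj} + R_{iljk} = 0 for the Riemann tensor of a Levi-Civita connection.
This is the first (algebraic) Bianchi identity.
True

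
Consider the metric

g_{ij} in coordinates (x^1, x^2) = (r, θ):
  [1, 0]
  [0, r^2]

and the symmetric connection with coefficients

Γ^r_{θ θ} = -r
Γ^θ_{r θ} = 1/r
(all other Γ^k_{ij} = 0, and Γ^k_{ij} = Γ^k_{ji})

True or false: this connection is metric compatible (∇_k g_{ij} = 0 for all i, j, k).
Using ∇_k g_{ij} = ∂_k g_{ij} - Γ^m_{ki} g_{mj} - Γ^m_{kj} g_{im}:
e.g. ∇_r g_{θθ} = (2*r) - (r) - (r) = 0
Every component ∇_k g_{ij} vanishes: the connection is metric compatible.
True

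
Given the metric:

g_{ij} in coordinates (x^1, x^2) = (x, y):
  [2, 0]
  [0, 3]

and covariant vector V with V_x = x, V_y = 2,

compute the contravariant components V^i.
Inverse metric (diagonal): g^{xx} = 1/2, g^{yy} = 1/3
V^i = g^{ij} V_j:
V^x = (1/2)(x) + (0)(2) = x/2
V^y = (0)(x) + (1/3)(2) = 2/3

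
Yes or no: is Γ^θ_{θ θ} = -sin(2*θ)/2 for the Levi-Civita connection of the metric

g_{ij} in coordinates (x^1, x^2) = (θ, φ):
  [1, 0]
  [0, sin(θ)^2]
Γ^θ_{θ θ} = (1/2) g^{θθ} (∂_θ g_{θθ} + ∂_θ g_{θθ} - ∂_θ g_{θθ}) = (1/2)(1)((0) + (0) - (0)) = 0
This differs from the proposed value -sin(2*θ)/2.
No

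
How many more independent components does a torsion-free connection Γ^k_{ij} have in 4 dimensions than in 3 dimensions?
Independent components in n dimensions: n × n(n+1)/2 = n^2(n+1)/2.
4D: 4 × 10 = 40
3D: 3 × 6 = 18
Difference = 40 - 18 = 22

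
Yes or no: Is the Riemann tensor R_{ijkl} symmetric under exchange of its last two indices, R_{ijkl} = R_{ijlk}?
It is antisymmetric in the last pair: R_{ijkl} = -R_{ijlk}.
No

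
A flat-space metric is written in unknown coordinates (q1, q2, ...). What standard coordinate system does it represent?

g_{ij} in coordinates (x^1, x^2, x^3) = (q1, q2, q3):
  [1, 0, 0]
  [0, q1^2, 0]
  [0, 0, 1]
The line element ds^2 = dq1^2 + q1^2 dq2^2 + dq3^2 is dr^2 + r^2 dθ^2 + dz^2 with q1 = r, q2 = θ, q3 = z.
cylindrical coordinates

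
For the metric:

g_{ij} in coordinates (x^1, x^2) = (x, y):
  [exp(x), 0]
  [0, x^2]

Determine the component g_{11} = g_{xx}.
With x^1 = x, x^2 = y, g_{11} = g_{xx} is the row-1, column-1 entry of the matrix.
g_{11} = exp(x)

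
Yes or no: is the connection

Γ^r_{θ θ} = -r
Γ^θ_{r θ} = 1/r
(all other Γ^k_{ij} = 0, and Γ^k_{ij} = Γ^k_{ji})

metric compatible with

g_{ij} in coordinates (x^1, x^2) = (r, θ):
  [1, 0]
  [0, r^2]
Using ∇_k g_{ij} = ∂_k g_{ij} - Γ^m_{ki} g_{mj} - Γ^m_{kj} g_{im}:
e.g. ∇_r g_{θθ} = (2*r) - (r) - (r) = 0
Every component ∇_k g_{ij} vanishes: the connection is metric compatible.
Yes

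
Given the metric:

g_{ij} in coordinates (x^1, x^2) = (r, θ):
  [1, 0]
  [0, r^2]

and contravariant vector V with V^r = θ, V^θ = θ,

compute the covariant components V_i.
V_i = g_{ij} V^j:
V_r = (1)(θ) + (0)(θ) = θ
V_θ = (0)(θ) + (r^2)(θ) = r^2*θ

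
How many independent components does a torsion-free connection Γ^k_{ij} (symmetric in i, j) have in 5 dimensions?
Γ^k_{ij} has n choices for the upper index and n(n+1)/2 independent symmetric lower index pairs.
Total = 5 × 5×6/2 = 5 × 15 = 75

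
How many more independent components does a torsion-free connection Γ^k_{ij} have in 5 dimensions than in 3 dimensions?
Independent components in n dimensions: n × n(n+1)/2 = n^2(n+1)/2.
5D: 5 × 15 = 75
3D: 3 × 6 = 18
Difference = 75 - 18 = 57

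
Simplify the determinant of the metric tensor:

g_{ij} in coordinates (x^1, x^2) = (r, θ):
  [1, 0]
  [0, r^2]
For a 2×2 metric: det(g) = g_{11}·g_{22} - g_{12}·g_{21}
= (1)·(r^2) - (0)·(0)
= r^2 - 0
det(g) = r^2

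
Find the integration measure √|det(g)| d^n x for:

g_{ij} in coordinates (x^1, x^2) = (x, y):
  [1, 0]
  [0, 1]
det(g) = 1
√|det(g)| = 1
Volume element: dV = 1 dx dy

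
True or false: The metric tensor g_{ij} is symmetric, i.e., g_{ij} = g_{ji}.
By definition the metric is a symmetric bilinear form, g_{ij} = g_{ji}.
True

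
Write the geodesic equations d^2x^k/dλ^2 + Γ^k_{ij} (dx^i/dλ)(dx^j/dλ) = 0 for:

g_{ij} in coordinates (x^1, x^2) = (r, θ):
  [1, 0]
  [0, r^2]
Geodesic equation: d^2x^k/dλ^2 + Γ^k_{ij} (dx^i/dλ)(dx^j/dλ) = 0.
Non-zero Christoffel symbols:
Γ^r_{θ θ} = -r
Γ^θ_{r θ} = 1/r
Substituting (the symmetric pair Γ^k_{ij}, Γ^k_{ji} combines into a factor 2):
d^2r/dλ^2 - r (dθ/dλ)^2 = 0
d^2θ/dλ^2 + (2/r) (dr/dλ)(dθ/dλ) = 0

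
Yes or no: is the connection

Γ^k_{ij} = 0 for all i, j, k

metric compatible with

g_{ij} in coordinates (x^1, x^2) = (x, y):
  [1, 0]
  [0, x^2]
Using ∇_k g_{ij} = ∂_k g_{ij} - Γ^m_{ki} g_{mj} - Γ^m_{kj} g_{im}:
∇_x g_{yy} = (2*x) - (0) - (0) = 2*x ≠ 0
So the connection is not metric compatible (it is not the Levi-Civita connection).
No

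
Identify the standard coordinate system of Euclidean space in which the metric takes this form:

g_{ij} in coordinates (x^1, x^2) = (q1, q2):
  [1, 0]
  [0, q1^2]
The line element ds^2 = dq1^2 + q1^2 dq2^2 is dr^2 + r^2 dθ^2 with q1 = r, q2 = θ.
polar coordinates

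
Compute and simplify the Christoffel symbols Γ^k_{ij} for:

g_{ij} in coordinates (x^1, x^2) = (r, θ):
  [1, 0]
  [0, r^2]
Using Γ^k_{ij} = (1/2) g^{km} (∂_i g_{mj} + ∂_j g_{mi} - ∂_m g_{ij}); the metric is diagonal, so only the m = k term contributes.
Non-zero symbols (using the symmetry Γ^k_{ij} = Γ^k_{ji}):
Γ^r_{θ θ} = (1/2) g^{rr} (∂_θ g_{rθ} + ∂_θ g_{rθ} - ∂_r g_{θθ}) = (1/2)(1)((0) + (0) - (2*r)) = -r
Γ^θ_{r θ} = (1/2) g^{θθ} (∂_r g_{θθ} + ∂_θ g_{θr} - ∂_θ g_{rθ}) = (1/2)(1/r^2)((2*r) + (0) - (0)) = 1/r
All other Christoffel symbols are zero.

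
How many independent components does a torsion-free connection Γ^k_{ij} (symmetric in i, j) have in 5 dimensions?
Γ^k_{ij} has n choices for the upper index and n(n+1)/2 independent symmetric lower index pairs.
Total = 5 × 5×6/2 = 5 × 15 = 75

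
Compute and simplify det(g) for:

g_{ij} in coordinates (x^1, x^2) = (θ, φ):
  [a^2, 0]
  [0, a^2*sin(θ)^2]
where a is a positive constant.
For a 2×2 metric: det(g) = g_{11}·g_{22} - g_{12}·g_{21}
= (a^2)·(a^2*sin(θ)^2) - (0)·(0)
= a^4*sin(θ)^2 - 0
det(g) = a^4*sin(θ)^2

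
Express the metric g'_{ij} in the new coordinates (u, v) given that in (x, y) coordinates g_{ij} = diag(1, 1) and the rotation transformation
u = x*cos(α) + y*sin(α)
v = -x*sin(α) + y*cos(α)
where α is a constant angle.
Invert the transformation: x = u*cos(α) - v*sin(α), y = u*sin(α) + v*cos(α)
g'_{ij} = (∂x^k/∂x'^i)(∂x^l/∂x'^j) g_{kl}; with g_{kl} = δ_{kl} this is Σ_k (∂x^k/∂x'^i)(∂x^k/∂x'^j).
Jacobian: ∂x/∂u = cos(α), ∂x/∂v = -sin(α), ∂y/∂u = sin(α), ∂y/∂v = cos(α)
g'_{uu} = (cos(α))(cos(α)) + (sin(α))(sin(α)) = 1
g'_{uv} = (cos(α))(-sin(α)) + (sin(α))(cos(α)) = 0
g'_{vv} = (-sin(α))(-sin(α)) + (cos(α))(cos(α)) = 1
g'_{ij} = diag(1, 1)
The Euclidean metric is invariant under rotations.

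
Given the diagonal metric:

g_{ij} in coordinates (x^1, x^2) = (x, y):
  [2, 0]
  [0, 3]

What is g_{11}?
With x^1 = x, x^2 = y, g_{11} = g_{xx} is the row-1, column-1 entry of the matrix.
g_{11} = 2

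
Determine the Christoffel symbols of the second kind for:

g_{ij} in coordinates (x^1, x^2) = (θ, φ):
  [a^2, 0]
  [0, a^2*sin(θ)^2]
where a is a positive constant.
Using Γ^k_{ij} = (1/2) g^{km} (∂_i g_{mj} + ∂_j g_{mi} - ∂_m g_{ij}); the metric is diagonal, so only the m = k term contributes.
Non-zero symbols (using the symmetry Γ^k_{ij} = Γ^k_{ji}):
Γ^θ_{φ φ} = (1/2) g^{θθ} (∂_φ g_{θφ} + ∂_φ g_{θφ} - ∂_θ g_{φφ}) = (1/2)(1/a^2)((0) + (0) - (a^2*sin(2*θ))) = -sin(2*θ)/2
Γ^φ_{θ φ} = (1/2) g^{φφ} (∂_θ g_{φφ} + ∂_φ g_{φθ} - ∂_φ g_{θφ}) = (1/2)(1/(a^2*sin(θ)^2))((a^2*sin(2*θ)) + (0) - (0)) = 1/tan(θ)
All other Christoffel symbols are zero.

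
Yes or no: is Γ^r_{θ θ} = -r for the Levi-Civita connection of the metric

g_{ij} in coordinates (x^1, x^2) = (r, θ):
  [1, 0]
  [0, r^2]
Γ^r_{θ θ} = (1/2) g^{rr} (∂_θ g_{rθ} + ∂_θ g_{rθ} - ∂_r g_{θθ}) = (1/2)(1)((0) + (0) - (2*r)) = -r
This equals the proposed value -r.
Yes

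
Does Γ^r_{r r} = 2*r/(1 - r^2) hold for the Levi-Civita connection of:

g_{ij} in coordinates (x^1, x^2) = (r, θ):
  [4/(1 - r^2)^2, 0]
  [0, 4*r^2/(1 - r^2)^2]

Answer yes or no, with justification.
Γ^r_{r r} = (1/2) g^{rr} (∂_r g_{rr} + ∂_r g_{rr} - ∂_r g_{rr}) = (1/2)((1 - r^2)^2/4)((16*r/(1 - r^2)^3) + (16*r/(1 - r^2)^3) - (16*r/(1 - r^2)^3)) = 2*r/(1 - r^2)
This equals the proposed value 2*r/(1 - r^2).
Yes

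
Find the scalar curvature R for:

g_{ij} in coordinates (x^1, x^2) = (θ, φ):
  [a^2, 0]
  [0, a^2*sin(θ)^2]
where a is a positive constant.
Non-zero Christoffel symbols (Γ^k_{ij} = Γ^k_{ji}):
Γ^θ_{φ φ} = -sin(2*θ)/2
Γ^φ_{θ φ} = 1/tan(θ)
Ricci tensor (R_{ij} = R^k_{ikj}): R_{θθ} = 1, R_{θφ} = 0, R_{φφ} = sin(θ)^2
Inverse metric: g^{θθ} = 1/a^2, g^{φφ} = 1/(a^2*sin(θ)^2)
R = g^{ij} R_{ij} = (1/a^2)(1) + (1/(a^2*sin(θ)^2))(sin(θ)^2) = 2/a^2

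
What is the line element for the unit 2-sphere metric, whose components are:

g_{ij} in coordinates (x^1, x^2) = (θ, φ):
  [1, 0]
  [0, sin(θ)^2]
ds^2 = g_{ij} dx^i dx^j; only the non-zero components contribute.
ds^2 = dθ^2 + sin(θ)^2 dφ^2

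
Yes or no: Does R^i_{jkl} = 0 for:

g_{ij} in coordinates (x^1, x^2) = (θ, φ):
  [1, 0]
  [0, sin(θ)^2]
Non-zero Christoffel symbols:
Γ^θ_{φ φ} = -sin(2*θ)/2
Γ^φ_{θ φ} = 1/tan(θ)
Ricci tensor: R_{θθ} = 1, R_{θφ} = 0, R_{φφ} = sin(θ)^2
The Ricci tensor is non-zero, so the Riemann tensor is non-zero: not flat.
No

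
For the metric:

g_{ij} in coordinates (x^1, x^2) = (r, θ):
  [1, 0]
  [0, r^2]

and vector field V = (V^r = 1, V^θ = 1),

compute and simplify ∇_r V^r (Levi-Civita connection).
Non-zero Christoffel symbols:
Γ^r_{θ θ} = -r
Γ^θ_{r θ} = 1/r
∇_r V^r = ∂_r V^r + Γ^r_{r j} V^j
  = (0) + (0)(1) + (0)(1)
  = 0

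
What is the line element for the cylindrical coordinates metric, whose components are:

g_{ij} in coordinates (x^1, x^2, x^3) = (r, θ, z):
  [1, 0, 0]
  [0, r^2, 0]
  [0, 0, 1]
ds^2 = g_{ij} dx^i dx^j; only the non-zero components contribute.
ds^2 = dr^2 + r^2 dθ^2 + dz^2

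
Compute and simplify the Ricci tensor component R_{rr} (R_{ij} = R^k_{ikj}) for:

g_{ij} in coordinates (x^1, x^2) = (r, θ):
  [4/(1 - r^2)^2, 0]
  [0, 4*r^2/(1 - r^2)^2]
Non-zero Christoffel symbols (Γ^k_{ij} = Γ^k_{ji}):
Γ^r_{r r} = 2*r/(1 - r^2)
Γ^r_{θ θ} = (r^3 + r)/(r^2 - 1)
Γ^θ_{r θ} = (-r^2 - 1)/(r^3 - r)
R^r_{r r r} = 0 (a repeated index in an antisymmetric pair)
R^θ_{r θ r} = ∂_θ Γ^θ_{r r} - ∂_r Γ^θ_{r θ} + Γ^θ_{θ m} Γ^m_{r r} - Γ^θ_{r m} Γ^m_{r θ}
  = (0) - ((r^4 + 4*r^2 - 1)/(r^3 - r)^2) + (2*(r^2 + 1)/(r^2 - 1)^2) - ((r^2 + 1)^2/(r^3 - r)^2) = -4/(r^2 - 1)^2
R_{rr} = R^r_{r r r} + R^θ_{r θ r} = (0) + (-4/(r^2 - 1)^2) = -4/(r^2 - 1)^2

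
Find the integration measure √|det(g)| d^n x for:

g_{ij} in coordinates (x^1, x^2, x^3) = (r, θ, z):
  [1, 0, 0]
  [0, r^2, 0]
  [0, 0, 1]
det(g) = r^2
√|det(g)| = r
Volume element: dV = r dr dθ dz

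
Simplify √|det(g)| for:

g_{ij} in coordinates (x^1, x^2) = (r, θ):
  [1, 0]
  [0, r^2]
det(g) = r^2
√|det(g)| = r
Volume element: dV = r dr dθ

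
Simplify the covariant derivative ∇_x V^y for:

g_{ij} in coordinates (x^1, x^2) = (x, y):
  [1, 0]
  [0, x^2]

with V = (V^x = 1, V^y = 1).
Non-zero Christoffel symbols:
Γ^x_{y y} = -x
Γ^y_{x y} = 1/x
∇_x V^y = ∂_x V^y + Γ^y_{x j} V^j
  = (0) + (0)(1) + (1/x)(1)
  = 1/x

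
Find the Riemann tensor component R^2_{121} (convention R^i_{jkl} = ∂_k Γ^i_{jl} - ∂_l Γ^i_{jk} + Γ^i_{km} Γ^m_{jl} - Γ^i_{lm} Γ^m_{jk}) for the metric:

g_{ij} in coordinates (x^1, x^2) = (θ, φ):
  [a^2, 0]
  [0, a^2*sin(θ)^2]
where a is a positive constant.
Non-zero Christoffel symbols (Γ^k_{ij} = Γ^k_{ji}):
Γ^θ_{φ φ} = -sin(2*θ)/2
Γ^φ_{θ φ} = 1/tan(θ)
R^φ_{θ φ θ} = ∂_φ Γ^φ_{θ θ} - ∂_θ Γ^φ_{θ φ} + Γ^φ_{φ m} Γ^m_{θ θ} - Γ^φ_{θ m} Γ^m_{θ φ}
  = (0) - (-1/sin(θ)^2) + (0) - (1/tan(θ)^2) = 1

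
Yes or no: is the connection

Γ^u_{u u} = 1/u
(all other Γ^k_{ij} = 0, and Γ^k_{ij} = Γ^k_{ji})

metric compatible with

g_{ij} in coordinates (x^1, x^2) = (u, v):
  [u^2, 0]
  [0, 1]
Using ∇_k g_{ij} = ∂_k g_{ij} - Γ^m_{ki} g_{mj} - Γ^m_{kj} g_{im}:
e.g. ∇_u g_{uu} = (2*u) - (u) - (u) = 0
Every component ∇_k g_{ij} vanishes: the connection is metric compatible.
Yes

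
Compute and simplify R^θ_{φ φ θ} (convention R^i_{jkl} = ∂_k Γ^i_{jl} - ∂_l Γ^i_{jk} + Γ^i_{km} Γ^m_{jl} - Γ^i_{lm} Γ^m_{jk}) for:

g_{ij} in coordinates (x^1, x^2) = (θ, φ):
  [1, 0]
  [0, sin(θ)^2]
Non-zero Christoffel symbols (Γ^k_{ij} = Γ^k_{ji}):
Γ^θ_{φ φ} = -sin(2*θ)/2
Γ^φ_{θ φ} = 1/tan(θ)
R^θ_{φ φ θ} = ∂_φ Γ^θ_{φ θ} - ∂_θ Γ^θ_{φ φ} + Γ^θ_{φ m} Γ^m_{φ θ} - Γ^θ_{θ m} Γ^m_{φ φ}
  = (0) - (-cos(2*θ)) + (-cos(θ)^2) - (0) = -sin(θ)^2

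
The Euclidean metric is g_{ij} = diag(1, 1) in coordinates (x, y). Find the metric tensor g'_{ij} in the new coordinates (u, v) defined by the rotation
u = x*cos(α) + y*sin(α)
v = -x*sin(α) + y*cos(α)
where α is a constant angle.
Invert the transformation: x = u*cos(α) - v*sin(α), y = u*sin(α) + v*cos(α)
g'_{ij} = (∂x^k/∂x'^i)(∂x^l/∂x'^j) g_{kl}; with g_{kl} = δ_{kl} this is Σ_k (∂x^k/∂x'^i)(∂x^k/∂x'^j).
Jacobian: ∂x/∂u = cos(α), ∂x/∂v = -sin(α), ∂y/∂u = sin(α), ∂y/∂v = cos(α)
g'_{uu} = (cos(α))(cos(α)) + (sin(α))(sin(α)) = 1
g'_{uv} = (cos(α))(-sin(α)) + (sin(α))(cos(α)) = 0
g'_{vv} = (-sin(α))(-sin(α)) + (cos(α))(cos(α)) = 1
g'_{ij} = diag(1, 1)
The Euclidean metric is invariant under rotations.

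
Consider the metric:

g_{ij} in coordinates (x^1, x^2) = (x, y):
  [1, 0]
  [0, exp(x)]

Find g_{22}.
With x^1 = x, x^2 = y, g_{22} = g_{yy} is the row-2, column-2 entry of the matrix.
g_{22} = exp(x)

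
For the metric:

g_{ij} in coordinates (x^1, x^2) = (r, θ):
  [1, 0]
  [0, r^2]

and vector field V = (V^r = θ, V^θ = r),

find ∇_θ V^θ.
Non-zero Christoffel symbols:
Γ^r_{θ θ} = -r
Γ^θ_{r θ} = 1/r
∇_θ V^θ = ∂_θ V^θ + Γ^θ_{θ j} V^j
  = (0) + (1/r)(θ) + (0)(r)
  = θ/r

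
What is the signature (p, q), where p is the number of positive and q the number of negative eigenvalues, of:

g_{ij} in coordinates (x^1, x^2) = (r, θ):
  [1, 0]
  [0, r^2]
The metric is diagonal, so its eigenvalues are the diagonal entries: 1, r^2 (at a generic point, where coordinate-dependent entries are positive).
2 positive, 0 negative.
(2, 0) - Riemannian (positive definite)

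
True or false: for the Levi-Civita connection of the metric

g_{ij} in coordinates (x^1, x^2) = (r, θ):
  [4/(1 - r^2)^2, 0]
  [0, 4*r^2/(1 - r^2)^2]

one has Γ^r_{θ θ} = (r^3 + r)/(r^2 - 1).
Γ^r_{θ θ} = (1/2) g^{rr} (∂_θ g_{rθ} + ∂_θ g_{rθ} - ∂_r g_{θθ}) = (1/2)((1 - r^2)^2/4)((0) + (0) - (-8*(r^3 + r)/(r^2 - 1)^3)) = (r^3 + r)/(r^2 - 1)
This equals the proposed value (r^3 + r)/(r^2 - 1).
True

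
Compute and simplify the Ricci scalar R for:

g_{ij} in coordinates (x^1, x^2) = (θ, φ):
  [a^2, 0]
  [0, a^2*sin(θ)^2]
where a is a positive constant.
Non-zero Christoffel symbols (Γ^k_{ij} = Γ^k_{ji}):
Γ^θ_{φ φ} = -sin(2*θ)/2
Γ^φ_{θ φ} = 1/tan(θ)
Ricci tensor (R_{ij} = R^k_{ikj}): R_{θθ} = 1, R_{θφ} = 0, R_{φφ} = sin(θ)^2
Inverse metric: g^{θθ} = 1/a^2, g^{φφ} = 1/(a^2*sin(θ)^2)
R = g^{ij} R_{ij} = (1/a^2)(1) + (1/(a^2*sin(θ)^2))(sin(θ)^2) = 2/a^2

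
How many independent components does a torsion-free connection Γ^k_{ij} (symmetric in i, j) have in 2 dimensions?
Γ^k_{ij} has n choices for the upper index and n(n+1)/2 independent symmetric lower index pairs.
Total = 2 × 2×3/2 = 2 × 3 = 6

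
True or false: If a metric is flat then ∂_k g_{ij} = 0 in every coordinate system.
Flatness means R^i_{jkl} = 0; the components can still vary, e.g. the flat plane in polar coordinates has g_{θθ} = r^2.
False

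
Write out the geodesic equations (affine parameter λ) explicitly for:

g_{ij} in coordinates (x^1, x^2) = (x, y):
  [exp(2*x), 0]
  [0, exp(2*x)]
Geodesic equation: d^2x^k/dλ^2 + Γ^k_{ij} (dx^i/dλ)(dx^j/dλ) = 0.
Non-zero Christoffel symbols:
Γ^x_{x x} = 1
Γ^x_{y y} = -1
Γ^y_{x y} = 1
Substituting (the symmetric pair Γ^k_{ij}, Γ^k_{ji} combines into a factor 2):
d^2x/dλ^2 + (dx/dλ)^2 - (dy/dλ)^2 = 0
d^2y/dλ^2 + 2 (dx/dλ)(dy/dλ) = 0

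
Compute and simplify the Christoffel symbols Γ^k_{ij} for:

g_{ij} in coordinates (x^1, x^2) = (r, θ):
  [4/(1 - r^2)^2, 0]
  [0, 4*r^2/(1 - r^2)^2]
Using Γ^k_{ij} = (1/2) g^{km} (∂_i g_{mj} + ∂_j g_{mi} - ∂_m g_{ij}); the metric is diagonal, so only the m = k term contributes.
Non-zero symbols (using the symmetry Γ^k_{ij} = Γ^k_{ji}):
Γ^r_{r r} = (1/2) g^{rr} (∂_r g_{rr} + ∂_r g_{rr} - ∂_r g_{rr}) = (1/2)((1 - r^2)^2/4)((16*r/(1 - r^2)^3) + (16*r/(1 - r^2)^3) - (16*r/(1 - r^2)^3)) = 2*r/(1 - r^2)
Γ^r_{θ θ} = (1/2) g^{rr} (∂_θ g_{rθ} + ∂_θ g_{rθ} - ∂_r g_{θθ}) = (1/2)((1 - r^2)^2/4)((0) + (0) - (-8*(r^3 + r)/(r^2 - 1)^3)) = (r^3 + r)/(r^2 - 1)
Γ^θ_{r θ} = (1/2) g^{θθ} (∂_r g_{θθ} + ∂_θ g_{θr} - ∂_θ g_{rθ}) = (1/2)((1 - r^2)^2/(4*r^2))((-8*(r^3 + r)/(r^2 - 1)^3) + (0) - (0)) = (-r^2 - 1)/(r^3 - r)
All other Christoffel symbols are zero.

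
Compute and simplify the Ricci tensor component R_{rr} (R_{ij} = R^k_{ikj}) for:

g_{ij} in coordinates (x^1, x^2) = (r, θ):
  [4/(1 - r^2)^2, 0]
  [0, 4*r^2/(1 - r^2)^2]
Non-zero Christoffel symbols (Γ^k_{ij} = Γ^k_{ji}):
Γ^r_{r r} = 2*r/(1 - r^2)
Γ^r_{θ θ} = (r^3 + r)/(r^2 - 1)
Γ^θ_{r θ} = (-r^2 - 1)/(r^3 - r)
R^r_{r r r} = 0 (a repeated index in an antisymmetric pair)
R^θ_{r θ r} = ∂_θ Γ^θ_{r r} - ∂_r Γ^θ_{r θ} + Γ^θ_{θ m} Γ^m_{r r} - Γ^θ_{r m} Γ^m_{r θ}
  = (0) - ((r^4 + 4*r^2 - 1)/(r^3 - r)^2) + (2*(r^2 + 1)/(r^2 - 1)^2) - ((r^2 + 1)^2/(r^3 - r)^2) = -4/(r^2 - 1)^2
R_{rr} = R^r_{r r r} + R^θ_{r θ r} = (0) + (-4/(r^2 - 1)^2) = -4/(r^2 - 1)^2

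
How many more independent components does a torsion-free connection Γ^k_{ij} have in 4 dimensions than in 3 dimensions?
Independent components in n dimensions: n × n(n+1)/2 = n^2(n+1)/2.
4D: 4 × 10 = 40
3D: 3 × 6 = 18
Difference = 40 - 18 = 22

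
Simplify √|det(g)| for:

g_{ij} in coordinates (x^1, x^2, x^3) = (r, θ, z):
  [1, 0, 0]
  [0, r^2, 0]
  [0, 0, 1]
det(g) = r^2
√|det(g)| = r
Volume element: dV = r dr dθ dz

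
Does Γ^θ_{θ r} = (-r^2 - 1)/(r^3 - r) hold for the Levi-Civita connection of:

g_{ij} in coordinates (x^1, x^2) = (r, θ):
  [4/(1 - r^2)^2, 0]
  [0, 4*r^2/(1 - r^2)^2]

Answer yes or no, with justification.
Γ^θ_{θ r} = (1/2) g^{θθ} (∂_θ g_{θr} + ∂_r g_{θθ} - ∂_θ g_{θr}) = (1/2)((1 - r^2)^2/(4*r^2))((0) + (-8*(r^3 + r)/(r^2 - 1)^3) - (0)) = (-r^2 - 1)/(r^3 - r)
This equals the proposed value (-r^2 - 1)/(r^3 - r).
Yes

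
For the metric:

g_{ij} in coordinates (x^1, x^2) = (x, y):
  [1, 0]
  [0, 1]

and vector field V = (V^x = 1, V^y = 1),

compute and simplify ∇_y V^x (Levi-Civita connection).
All Christoffel symbols are zero.
∇_y V^x = ∂_y V^x + Γ^x_{y j} V^j
  = (0) + (0)(1) + (0)(1)
  = 0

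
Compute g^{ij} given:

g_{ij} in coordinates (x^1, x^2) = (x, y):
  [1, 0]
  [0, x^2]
The metric is diagonal, so g^{ij} is diagonal with entries 1/g_{ii}: diag(1, 1/(x^2)).
g^{ij}:
  [1, 0]
  [0, 1/x^2]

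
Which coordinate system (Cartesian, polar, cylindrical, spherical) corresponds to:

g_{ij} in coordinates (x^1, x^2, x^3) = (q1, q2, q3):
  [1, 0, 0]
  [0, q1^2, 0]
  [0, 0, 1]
The line element ds^2 = dq1^2 + q1^2 dq2^2 + dq3^2 is dr^2 + r^2 dθ^2 + dz^2 with q1 = r, q2 = θ, q3 = z.
cylindrical coordinates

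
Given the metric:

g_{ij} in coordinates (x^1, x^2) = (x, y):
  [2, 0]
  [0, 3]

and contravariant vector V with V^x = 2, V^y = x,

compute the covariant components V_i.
V_i = g_{ij} V^j:
V_x = (2)(2) + (0)(x) = 4
V_y = (0)(2) + (3)(x) = 3*x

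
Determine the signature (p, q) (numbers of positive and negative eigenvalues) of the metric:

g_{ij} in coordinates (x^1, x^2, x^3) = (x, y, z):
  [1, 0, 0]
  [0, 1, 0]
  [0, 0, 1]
The metric is diagonal, so its eigenvalues are the diagonal entries: 1, 1, 1 (at a generic point, where coordinate-dependent entries are positive).
3 positive, 0 negative.
(3, 0) - Riemannian (positive definite)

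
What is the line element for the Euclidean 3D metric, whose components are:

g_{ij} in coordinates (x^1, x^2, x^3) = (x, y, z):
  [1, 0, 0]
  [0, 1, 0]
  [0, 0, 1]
ds^2 = g_{ij} dx^i dx^j; only the non-zero components contribute.
ds^2 = dx^2 + dy^2 + dz^2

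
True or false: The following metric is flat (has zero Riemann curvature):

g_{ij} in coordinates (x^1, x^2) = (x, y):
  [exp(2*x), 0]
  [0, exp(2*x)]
Non-zero Christoffel symbols:
Γ^x_{x x} = 1
Γ^x_{y y} = -1
Γ^y_{x y} = 1
Ricci tensor: R_{xx} = 0, R_{xy} = 0, R_{yy} = 0
All R_{ij} vanish; in 2 dimensions the Riemann tensor is fully determined by the Ricci tensor, so R^i_{jkl} = 0: the metric is flat (curvilinear coordinates on flat space).
True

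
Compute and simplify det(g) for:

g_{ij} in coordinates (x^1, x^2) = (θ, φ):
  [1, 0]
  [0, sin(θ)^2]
For a 2×2 metric: det(g) = g_{11}·g_{22} - g_{12}·g_{21}
= (1)·(sin(θ)^2) - (0)·(0)
= sin(θ)^2 - 0
det(g) = sin(θ)^2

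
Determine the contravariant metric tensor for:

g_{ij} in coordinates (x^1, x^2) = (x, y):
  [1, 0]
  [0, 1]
The metric is diagonal, so g^{ij} is diagonal with entries 1/g_{ii}: diag(1, 1).
g^{ij}:
  [1, 0]
  [0, 1]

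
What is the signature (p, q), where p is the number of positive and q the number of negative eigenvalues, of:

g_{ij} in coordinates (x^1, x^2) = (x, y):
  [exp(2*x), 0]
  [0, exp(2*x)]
The metric is diagonal, so its eigenvalues are the diagonal entries: exp(2*x), exp(2*x) (at a generic point, where coordinate-dependent entries are positive).
2 positive, 0 negative.
(2, 0) - Riemannian (positive definite)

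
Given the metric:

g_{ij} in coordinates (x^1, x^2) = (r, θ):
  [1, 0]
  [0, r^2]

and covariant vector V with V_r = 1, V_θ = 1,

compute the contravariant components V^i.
Inverse metric (diagonal): g^{rr} = 1, g^{θθ} = 1/r^2
V^i = g^{ij} V_j:
V^r = (1)(1) + (0)(1) = 1
V^θ = (0)(1) + (1/r^2)(1) = 1/r^2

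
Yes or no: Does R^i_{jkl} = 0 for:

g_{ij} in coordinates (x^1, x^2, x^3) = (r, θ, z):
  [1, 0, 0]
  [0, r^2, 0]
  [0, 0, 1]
Non-zero Christoffel symbols:
Γ^r_{θ θ} = -r
Γ^θ_{r θ} = 1/r
Ricci tensor: R_{rr} = 0, R_{rθ} = 0, R_{rz} = 0, R_{θθ} = 0, R_{θz} = 0, R_{zz} = 0
All R_{ij} vanish; in 3 dimensions the Riemann tensor is fully determined by the Ricci tensor, so R^i_{jkl} = 0: the metric is flat (curvilinear coordinates on flat space).
Yes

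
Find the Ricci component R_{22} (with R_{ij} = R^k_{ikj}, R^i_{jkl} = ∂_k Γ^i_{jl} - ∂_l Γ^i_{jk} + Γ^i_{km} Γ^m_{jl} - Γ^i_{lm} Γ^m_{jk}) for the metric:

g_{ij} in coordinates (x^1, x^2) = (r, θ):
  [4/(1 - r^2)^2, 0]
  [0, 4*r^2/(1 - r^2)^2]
Non-zero Christoffel symbols (Γ^k_{ij} = Γ^k_{ji}):
Γ^r_{r r} = 2*r/(1 - r^2)
Γ^r_{θ θ} = (r^3 + r)/(r^2 - 1)
Γ^θ_{r θ} = (-r^2 - 1)/(r^3 - r)
R^r_{θ r θ} = ∂_r Γ^r_{θ θ} - ∂_θ Γ^r_{θ r} + Γ^r_{r m} Γ^m_{θ θ} - Γ^r_{θ m} Γ^m_{θ r}
  = ((r^4 - 4*r^2 - 1)/(r^2 - 1)^2) - (0) + (-2*r^2*(r^2 + 1)/(r^2 - 1)^2) - (-(r^2 + 1)^2/(r^2 - 1)^2) = -4*r^2/(r^2 - 1)^2
R^θ_{θ θ θ} = 0 (a repeated index in an antisymmetric pair)
R_{θθ} = R^r_{θ r θ} + R^θ_{θ θ θ} = (-4*r^2/(r^2 - 1)^2) + (0) = -4*r^2/(r^2 - 1)^2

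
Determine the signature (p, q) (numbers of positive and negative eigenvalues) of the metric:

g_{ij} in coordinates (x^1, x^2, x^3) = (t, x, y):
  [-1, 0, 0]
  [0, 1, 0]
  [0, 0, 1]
The metric is diagonal, so its eigenvalues are the diagonal entries: -1, 1, 1 (at a generic point, where coordinate-dependent entries are positive).
2 positive, 1 negative.
(2, 1) - Lorentzian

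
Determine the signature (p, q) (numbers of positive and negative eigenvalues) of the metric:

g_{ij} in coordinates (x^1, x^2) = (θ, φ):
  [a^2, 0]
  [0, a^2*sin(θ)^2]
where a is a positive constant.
The metric is diagonal, so its eigenvalues are the diagonal entries: a^2, a^2*sin(θ)^2 (at a generic point, where coordinate-dependent entries are positive).
2 positive, 0 negative.
(2, 0) - Riemannian (positive definite)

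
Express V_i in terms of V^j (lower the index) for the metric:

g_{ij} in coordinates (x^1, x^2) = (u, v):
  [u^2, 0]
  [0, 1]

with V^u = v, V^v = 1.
V_i = g_{ij} V^j:
V_u = (u^2)(v) + (0)(1) = u^2*v
V_v = (0)(v) + (1)(1) = 1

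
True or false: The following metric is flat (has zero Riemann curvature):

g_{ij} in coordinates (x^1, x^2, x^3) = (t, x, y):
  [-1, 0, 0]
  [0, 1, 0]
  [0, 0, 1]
All metric components are constant, so every Christoffel symbol vanishes and R^i_{jkl} = 0.
True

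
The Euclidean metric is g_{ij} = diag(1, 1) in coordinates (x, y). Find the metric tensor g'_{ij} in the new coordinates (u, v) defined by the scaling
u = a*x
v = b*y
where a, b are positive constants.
Invert the transformation: x = u/a, y = v/b
g'_{ij} = (∂x^k/∂x'^i)(∂x^l/∂x'^j) g_{kl}; with g_{kl} = δ_{kl} this is Σ_k (∂x^k/∂x'^i)(∂x^k/∂x'^j).
Jacobian: ∂x/∂u = 1/a, ∂x/∂v = 0, ∂y/∂u = 0, ∂y/∂v = 1/b
g'_{uu} = (1/a)(1/a) + (0)(0) = 1/a^2
g'_{uv} = (1/a)(0) + (0)(1/b) = 0
g'_{vv} = (0)(0) + (1/b)(1/b) = 1/b^2
g'_{ij} = diag(1/a^2, 1/b^2)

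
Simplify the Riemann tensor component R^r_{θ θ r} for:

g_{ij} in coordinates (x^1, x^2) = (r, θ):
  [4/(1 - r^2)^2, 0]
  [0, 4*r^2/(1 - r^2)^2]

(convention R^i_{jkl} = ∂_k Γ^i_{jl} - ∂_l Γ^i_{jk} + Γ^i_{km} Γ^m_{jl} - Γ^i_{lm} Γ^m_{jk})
Non-zero Christoffel symbols (Γ^k_{ij} = Γ^k_{ji}):
Γ^r_{r r} = 2*r/(1 - r^2)
Γ^r_{θ θ} = (r^3 + r)/(r^2 - 1)
Γ^θ_{r θ} = (-r^2 - 1)/(r^3 - r)
R^r_{θ θ r} = ∂_θ Γ^r_{θ r} - ∂_r Γ^r_{θ θ} + Γ^r_{θ m} Γ^m_{θ r} - Γ^r_{r m} Γ^m_{θ θ}
  = (0) - ((r^4 - 4*r^2 - 1)/(r^2 - 1)^2) + (-(r^2 + 1)^2/(r^2 - 1)^2) - (-2*r^2*(r^2 + 1)/(r^2 - 1)^2) = 4*r^2/(r^2 - 1)^2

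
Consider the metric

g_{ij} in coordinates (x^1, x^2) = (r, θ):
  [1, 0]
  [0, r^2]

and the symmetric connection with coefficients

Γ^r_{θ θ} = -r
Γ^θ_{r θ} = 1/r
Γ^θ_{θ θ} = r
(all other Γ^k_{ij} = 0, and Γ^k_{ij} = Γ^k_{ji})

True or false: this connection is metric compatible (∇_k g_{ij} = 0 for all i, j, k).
Using ∇_k g_{ij} = ∂_k g_{ij} - Γ^m_{ki} g_{mj} - Γ^m_{kj} g_{im}:
∇_θ g_{θθ} = (0) - (r^3) - (r^3) = -2*r^3 ≠ 0
So the connection is not metric compatible (it is not the Levi-Civita connection).
False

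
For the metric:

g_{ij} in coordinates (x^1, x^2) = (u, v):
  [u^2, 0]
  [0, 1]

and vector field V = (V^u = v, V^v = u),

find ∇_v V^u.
Non-zero Christoffel symbols:
Γ^u_{u u} = 1/u
∇_v V^u = ∂_v V^u + Γ^u_{v j} V^j
  = (1) + (0)(v) + (0)(u)
  = 1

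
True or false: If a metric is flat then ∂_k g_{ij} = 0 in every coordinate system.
Flatness means R^i_{jkl} = 0; the components can still vary, e.g. the flat plane in polar coordinates has g_{θθ} = r^2.
False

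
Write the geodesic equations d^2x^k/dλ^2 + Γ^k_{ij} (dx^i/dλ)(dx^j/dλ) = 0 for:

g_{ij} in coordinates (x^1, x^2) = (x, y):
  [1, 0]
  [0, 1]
Geodesic equation: d^2x^k/dλ^2 + Γ^k_{ij} (dx^i/dλ)(dx^j/dλ) = 0.
All Christoffel symbols vanish, so the geodesics are straight lines:
d^2x/dλ^2 = 0
d^2y/dλ^2 = 0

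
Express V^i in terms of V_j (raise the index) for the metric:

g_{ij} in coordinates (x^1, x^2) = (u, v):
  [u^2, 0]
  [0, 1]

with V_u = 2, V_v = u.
Inverse metric (diagonal): g^{uu} = 1/u^2, g^{vv} = 1
V^i = g^{ij} V_j:
V^u = (1/u^2)(2) + (0)(u) = 2/u^2
V^v = (0)(2) + (1)(u) = u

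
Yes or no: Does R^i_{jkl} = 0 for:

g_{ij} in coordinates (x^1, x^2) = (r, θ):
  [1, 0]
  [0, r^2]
Non-zero Christoffel symbols:
Γ^r_{θ θ} = -r
Γ^θ_{r θ} = 1/r
Ricci tensor: R_{rr} = 0, R_{rθ} = 0, R_{θθ} = 0
All R_{ij} vanish; in 2 dimensions the Riemann tensor is fully determined by the Ricci tensor, so R^i_{jkl} = 0: the metric is flat (curvilinear coordinates on flat space).
Yes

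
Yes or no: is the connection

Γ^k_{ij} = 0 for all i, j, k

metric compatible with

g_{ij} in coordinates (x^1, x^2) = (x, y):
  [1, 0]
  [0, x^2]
Using ∇_k g_{ij} = ∂_k g_{ij} - Γ^m_{ki} g_{mj} - Γ^m_{kj} g_{im}:
∇_x g_{yy} = (2*x) - (0) - (0) = 2*x ≠ 0
So the connection is not metric compatible (it is not the Levi-Civita connection).
No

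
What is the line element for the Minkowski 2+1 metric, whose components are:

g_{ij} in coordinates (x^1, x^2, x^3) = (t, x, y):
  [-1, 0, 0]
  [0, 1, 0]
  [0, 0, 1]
ds^2 = g_{ij} dx^i dx^j; only the non-zero components contribute.
ds^2 = -dt^2 + dx^2 + dy^2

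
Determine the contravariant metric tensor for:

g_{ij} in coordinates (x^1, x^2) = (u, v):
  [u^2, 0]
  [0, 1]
The metric is diagonal, so g^{ij} is diagonal with entries 1/g_{ii}: diag(1/(u^2), 1).
g^{ij}:
  [1/u^2, 0]
  [0, 1]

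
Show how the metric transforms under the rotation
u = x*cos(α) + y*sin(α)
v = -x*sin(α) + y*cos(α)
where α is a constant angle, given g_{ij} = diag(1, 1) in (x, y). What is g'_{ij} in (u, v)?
Invert the transformation: x = u*cos(α) - v*sin(α), y = u*sin(α) + v*cos(α)
g'_{ij} = (∂x^k/∂x'^i)(∂x^l/∂x'^j) g_{kl}; with g_{kl} = δ_{kl} this is Σ_k (∂x^k/∂x'^i)(∂x^k/∂x'^j).
Jacobian: ∂x/∂u = cos(α), ∂x/∂v = -sin(α), ∂y/∂u = sin(α), ∂y/∂v = cos(α)
g'_{uu} = (cos(α))(cos(α)) + (sin(α))(sin(α)) = 1
g'_{uv} = (cos(α))(-sin(α)) + (sin(α))(cos(α)) = 0
g'_{vv} = (-sin(α))(-sin(α)) + (cos(α))(cos(α)) = 1
g'_{ij} = diag(1, 1)
The Euclidean metric is invariant under rotations.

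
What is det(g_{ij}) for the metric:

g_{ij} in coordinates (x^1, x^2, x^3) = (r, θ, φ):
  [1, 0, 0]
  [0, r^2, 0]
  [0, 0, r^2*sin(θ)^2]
Diagonal metric: det(g) = g_{11}·g_{22}·g_{33}
= (1)·(r^2)·(r^2*sin(θ)^2)
det(g) = r^4*sin(θ)^2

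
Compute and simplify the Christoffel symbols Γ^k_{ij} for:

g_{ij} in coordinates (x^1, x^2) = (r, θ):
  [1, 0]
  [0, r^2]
Using Γ^k_{ij} = (1/2) g^{km} (∂_i g_{mj} + ∂_j g_{mi} - ∂_m g_{ij}); the metric is diagonal, so only the m = k term contributes.
Non-zero symbols (using the symmetry Γ^k_{ij} = Γ^k_{ji}):
Γ^r_{θ θ} = (1/2) g^{rr} (∂_θ g_{rθ} + ∂_θ g_{rθ} - ∂_r g_{θθ}) = (1/2)(1)((0) + (0) - (2*r)) = -r
Γ^θ_{r θ} = (1/2) g^{θθ} (∂_r g_{θθ} + ∂_θ g_{θr} - ∂_θ g_{rθ}) = (1/2)(1/r^2)((2*r) + (0) - (0)) = 1/r
All other Christoffel symbols are zero.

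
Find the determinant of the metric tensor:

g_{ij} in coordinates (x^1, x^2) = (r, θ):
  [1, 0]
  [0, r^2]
For a 2×2 metric: det(g) = g_{11}·g_{22} - g_{12}·g_{21}
= (1)·(r^2) - (0)·(0)
= r^2 - 0
det(g) = r^2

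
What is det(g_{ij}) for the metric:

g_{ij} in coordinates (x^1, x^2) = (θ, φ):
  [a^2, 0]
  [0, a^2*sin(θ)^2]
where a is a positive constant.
For a 2×2 metric: det(g) = g_{11}·g_{22} - g_{12}·g_{21}
= (a^2)·(a^2*sin(θ)^2) - (0)·(0)
= a^4*sin(θ)^2 - 0
det(g) = a^4*sin(θ)^2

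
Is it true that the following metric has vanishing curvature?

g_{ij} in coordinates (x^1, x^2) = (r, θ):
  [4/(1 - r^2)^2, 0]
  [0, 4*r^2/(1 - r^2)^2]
Non-zero Christoffel symbols:
Γ^r_{r r} = 2*r/(1 - r^2)
Γ^r_{θ θ} = (r^3 + r)/(r^2 - 1)
Γ^θ_{r θ} = (-r^2 - 1)/(r^3 - r)
Ricci tensor: R_{rr} = -4/(r^2 - 1)^2, R_{rθ} = 0, R_{θθ} = -4*r^2/(r^2 - 1)^2
The Ricci tensor is non-zero, so the Riemann tensor is non-zero: not flat.
No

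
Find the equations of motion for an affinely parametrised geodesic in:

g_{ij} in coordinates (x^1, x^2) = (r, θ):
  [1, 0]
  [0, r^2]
Geodesic equation: d^2x^k/dλ^2 + Γ^k_{ij} (dx^i/dλ)(dx^j/dλ) = 0.
Non-zero Christoffel symbols:
Γ^r_{θ θ} = -r
Γ^θ_{r θ} = 1/r
Substituting (the symmetric pair Γ^k_{ij}, Γ^k_{ji} combines into a factor 2):
d^2r/dλ^2 - r (dθ/dλ)^2 = 0
d^2θ/dλ^2 + (2/r) (dr/dλ)(dθ/dλ) = 0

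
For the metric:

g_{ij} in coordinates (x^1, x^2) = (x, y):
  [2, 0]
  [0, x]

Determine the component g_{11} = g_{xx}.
With x^1 = x, x^2 = y, g_{11} = g_{xx} is the row-1, column-1 entry of the matrix.
g_{11} = 2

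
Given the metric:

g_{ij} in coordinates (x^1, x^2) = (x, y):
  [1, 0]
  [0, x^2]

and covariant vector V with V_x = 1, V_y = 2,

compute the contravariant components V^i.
Inverse metric (diagonal): g^{xx} = 1, g^{yy} = 1/x^2
V^i = g^{ij} V_j:
V^x = (1)(1) + (0)(2) = 1
V^y = (0)(1) + (1/x^2)(2) = 2/x^2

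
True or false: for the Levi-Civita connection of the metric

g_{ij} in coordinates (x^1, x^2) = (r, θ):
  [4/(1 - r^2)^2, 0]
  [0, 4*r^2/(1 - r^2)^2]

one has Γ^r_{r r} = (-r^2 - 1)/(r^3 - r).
Γ^r_{r r} = (1/2) g^{rr} (∂_r g_{rr} + ∂_r g_{rr} - ∂_r g_{rr}) = (1/2)((1 - r^2)^2/4)((16*r/(1 - r^2)^3) + (16*r/(1 - r^2)^3) - (16*r/(1 - r^2)^3)) = 2*r/(1 - r^2)
This differs from the proposed value (-r^2 - 1)/(r^3 - r).
False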